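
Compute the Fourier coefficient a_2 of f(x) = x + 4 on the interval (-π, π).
a_2 = (1/π) ∫_{-π}^{π} f(x)·cos(2x) dx.
Evaluate the integral (use parity and integration by parts as needed): a_2 = 0.

Final answer: 0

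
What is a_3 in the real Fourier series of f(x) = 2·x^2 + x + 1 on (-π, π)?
a_3 = (1/π) ∫_{-π}^{π} f(x)·cos(3x) dx.
Evaluate the integral (use parity and integration by parts as needed): a_3 = -8/9.

Final answer: -8/9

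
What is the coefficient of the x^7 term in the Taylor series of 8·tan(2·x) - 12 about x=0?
Expand to order 7: 8·tan(2·x) - 12 = 17408·x^7/315 + 512·x^5/15 + 64·x^3/3 + 16·x - 12 + O(x^8).
The coefficient of x^7 is 17408/315.

Final answer: 17408/315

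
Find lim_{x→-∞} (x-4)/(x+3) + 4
Evaluate the dominant behaviour as x → -∞; each term tends to a finite value or vanishes.
Limit = 5.

Final answer: 5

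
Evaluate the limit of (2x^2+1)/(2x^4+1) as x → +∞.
This is an ∞/∞ indeterminate form as x → +∞.
Divide numerator and denominator by x^4 and let the lower-order terms vanish; the numerator's degree 2 is below the denominator's degree 4, so the quotient → 0.
Limit = 0.

Final answer: 0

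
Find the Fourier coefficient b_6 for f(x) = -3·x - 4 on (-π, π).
b_6 = (1/π) ∫_{-π}^{π} f(x)·sin(6x) dx.
Evaluate the integral (use parity and integration by parts as needed): b_6 = 1.

Final answer: 1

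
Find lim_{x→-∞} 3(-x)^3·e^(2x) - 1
The product is a 0·∞ indeterminate form at x → -∞.
Rewrite the product as 3(-x)^3 / e^(-2x) (an ∞/∞ form) and apply L'Hôpital, or use the standard hierarchy e^(2|x|) ≫ |(-x)^3| as x → -∞.
The indeterminate product → 0, so the limit = -1.

Final answer: -1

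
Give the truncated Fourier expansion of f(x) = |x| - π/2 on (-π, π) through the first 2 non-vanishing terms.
-4·cos(x)/π - 4·cos(3·x)/(9·π)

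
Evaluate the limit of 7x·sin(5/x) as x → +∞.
As x → +∞: let u = 5/x → 0⁺; then 7·x·sin(5/x) = 7·5·sin(u)/u → 7·5·1 = 35.
Limit = 35.

Final answer: 35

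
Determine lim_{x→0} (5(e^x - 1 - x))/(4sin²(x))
Both numerator and denominator → 0 as x → 0; this is a 0/0 indeterminate form.
Expand each to leading order near x = 0: numerator ~ 5·x^2/2, denominator ~ 4·x^2.
The limit of the ratio is 5/8.

Final answer: 5/8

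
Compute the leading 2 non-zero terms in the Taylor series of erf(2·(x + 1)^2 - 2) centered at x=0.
4·x^2/√(π) + 8·x/√(π)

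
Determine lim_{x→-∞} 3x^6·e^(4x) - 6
The product is a 0·∞ indeterminate form at x → -∞.
Rewrite the product as 3x^6 / e^(-4x) (an ∞/∞ form) and apply L'Hôpital, or use the standard hierarchy e^(4|x|) ≫ |x^6| as x → -∞.
The indeterminate product → 0, so the limit = -6.

Final answer: -6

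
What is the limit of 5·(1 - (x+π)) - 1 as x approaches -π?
Direct substitution at x = -π gives 4.

Final answer: 4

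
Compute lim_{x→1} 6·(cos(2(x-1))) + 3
Direct substitution at x = 1 gives 9.

Final answer: 9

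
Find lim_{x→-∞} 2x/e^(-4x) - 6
The quotient is an ∞/∞ indeterminate form as x → -∞.
Compare growth rates of the dominant terms (exponentials ≫ polynomials ≫ logarithms), or apply L'Hôpital's rule; the quotient → 0.
Adding the constant: 0 - 6 = -6. Limit = -6.

Final answer: -6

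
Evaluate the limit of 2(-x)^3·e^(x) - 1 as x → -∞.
The product is a 0·∞ indeterminate form at x → -∞.
Rewrite the product as 2(-x)^3 / e^(-x) (an ∞/∞ form) and apply L'Hôpital, or use the standard hierarchy e^(|x|) ≫ |(-x)^3| as x → -∞.
The indeterminate product → 0, so the limit = -1.

Final answer: -1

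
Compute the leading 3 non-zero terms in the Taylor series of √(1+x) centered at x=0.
-x^2/8 + x/2 + 1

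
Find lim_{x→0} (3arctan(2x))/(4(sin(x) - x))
Both numerator and denominator → 0 as x → 0; this is a 0/0 indeterminate form.
Expand each to leading order near x = 0: numerator ~ 6·x, denominator ~ -2·x^3/3.
The limit of the ratio is -∞.

Final answer: -∞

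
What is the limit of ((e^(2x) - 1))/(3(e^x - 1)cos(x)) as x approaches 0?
Both numerator and denominator → 0 as x → 0; this is a 0/0 indeterminate form.
Expand each to leading order near x = 0: numerator ~ 2·x, denominator ~ 3·x.
The limit of the ratio is 2/3.

Final answer: 2/3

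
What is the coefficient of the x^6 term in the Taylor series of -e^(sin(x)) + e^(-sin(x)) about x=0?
Expand to order 6: -e^(sin(x)) + e^(-sin(x)) = 2·x^5/15 - 2·x + O(x^7).
The coefficient of x^6 is 0.

Final answer: 0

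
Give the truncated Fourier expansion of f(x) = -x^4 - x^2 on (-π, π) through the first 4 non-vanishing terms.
(-44 + 8·π^2)·cos(x) + (2 - 2·π^2)·cos(2·x) + (-4/27 + 8·π^2/9)·cos(3·x) - π^4/5 - π^2/3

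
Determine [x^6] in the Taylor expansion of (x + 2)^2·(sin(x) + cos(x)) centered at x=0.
Expand to order 6: (x + 2)^2·(sin(x) + cos(x)) = 5·x^6/72 + x^5/30 - x^4 - 5·x^3/3 + 3·x^2 + 8·x + 4 + O(x^7).
The coefficient of x^6 is 5/72.

Final answer: 5/72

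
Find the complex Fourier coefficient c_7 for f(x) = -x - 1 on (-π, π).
Compute the real Fourier coefficients first: a_7 = 0, b_7 = -2/7.
Then c_7 = (a_7 − i·b_7)/2 = i/7.

Final answer: i/7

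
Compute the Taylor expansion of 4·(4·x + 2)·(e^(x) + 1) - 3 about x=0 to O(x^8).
x^7/42 + 13·x^6/90 + 11·x^5/15 + 3·x^4 + 28·x^3/3 + 20·x^2 + 40·x + 13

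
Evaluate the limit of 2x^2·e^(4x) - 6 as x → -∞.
The product is a 0·∞ indeterminate form at x → -∞.
Rewrite the product as 2x^2 / e^(-4x) (an ∞/∞ form) and apply L'Hôpital, or use the standard hierarchy e^(4|x|) ≫ |x^2| as x → -∞.
The indeterminate product → 0, so the limit = -6.

Final answer: -6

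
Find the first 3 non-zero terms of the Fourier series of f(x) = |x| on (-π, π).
-4·cos(x)/π - 4·cos(3·x)/(9·π) + π/2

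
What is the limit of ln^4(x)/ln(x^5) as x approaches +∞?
This is an ∞/∞ indeterminate form as x → +∞.
Write ln(x^5) = 5·ln(x), reducing the quotient to ln^3(x)/5 → ∞.
Limit = ∞.

Final answer: ∞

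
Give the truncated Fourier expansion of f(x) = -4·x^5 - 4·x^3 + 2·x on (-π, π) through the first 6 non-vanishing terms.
(-908 - 8·π^4 + 152·π^2)·sin(x) + (-16·π^2 + 22 + 4·π^4)·sin(2·x) + (-8·π^4/3 - 68/81 + 88·π^2/27)·sin(3·x) + (-π^2/2 - 13/16 + 2·π^4)·sin(4·x) + (-8·π^4/5 - 8·π^2/25 + 548/625)·sin(5·x) + (-62/81 + 16·π^2/27 + 4·π^4/3)·sin(6·x)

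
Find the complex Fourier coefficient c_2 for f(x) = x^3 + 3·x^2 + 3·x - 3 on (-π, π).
Compute the real Fourier coefficients first: a_2 = 3, b_2 = -π^2 - 3/2.
Then c_2 = (a_2 − i·b_2)/2 = 3/2 + 3·i/4 + i·π^2/2.

Final answer: 3/2 + 3·i/4 + i·π^2/2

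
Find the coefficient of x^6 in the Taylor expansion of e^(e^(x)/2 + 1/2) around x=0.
Expand to order 6: e^(e^(x)/2 + 1/2) = 171·e·x^6/5120 + 257·e·x^5/3840 + 49·e·x^4/384 + 11·e·x^3/48 + 3·e·x^2/8 + e·x/2 + e + O(x^7).
The coefficient of x^6 is 171·e/5120.

Final answer: 171·e/5120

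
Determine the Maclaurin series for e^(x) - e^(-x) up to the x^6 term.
x^5/60 + x^3/3 + 2·x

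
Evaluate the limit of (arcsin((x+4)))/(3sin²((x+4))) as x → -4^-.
Both numerator and denominator → 0 as x → -4^-; this is a 0/0 indeterminate form.
Expand each to leading order near x = -4: numerator ~ (x + 4), denominator ~ 3·(x + 4)^2.
The limit of the ratio is -∞.

Final answer: -∞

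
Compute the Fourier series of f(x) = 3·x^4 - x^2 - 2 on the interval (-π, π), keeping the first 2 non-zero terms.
(148 - 24·π^2)·cos(x) - π^2/3 - 2 + 3·π^4/5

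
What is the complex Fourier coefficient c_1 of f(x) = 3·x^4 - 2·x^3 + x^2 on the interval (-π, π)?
Compute the real Fourier coefficients first: a_1 = 140 - 24·π^2, b_1 = 24 - 4·π^2.
Then c_1 = (a_1 − i·b_1)/2 = -12·π^2 + 70 - 12·i + 2·i·π^2.

Final answer: -12·π^2 + 70 - 12·i + 2·i·π^2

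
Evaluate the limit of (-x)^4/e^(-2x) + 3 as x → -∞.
The quotient is an ∞/∞ indeterminate form as x → -∞.
Compare growth rates of the dominant terms (exponentials ≫ polynomials ≫ logarithms), or apply L'Hôpital's rule; the quotient → 0.
Adding the constant: 0 + 3 = 3. Limit = 3.

Final answer: 3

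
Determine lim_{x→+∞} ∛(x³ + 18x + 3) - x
This is an ∞ − ∞ indeterminate form.
Multiply by (A² + AB + B²)/(A² + AB + B²) where A = ∛(x³+18x + 3), B = x to use A³ − B³ = (A−B)(A²+AB+B²); the x³ terms cancel, leaving (18x + 3)/(A²+AB+B²) with denominator ~ 3x², so the limit is 0.
Limit = 0.

Final answer: 0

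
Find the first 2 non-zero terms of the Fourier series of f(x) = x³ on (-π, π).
(-12 + 2·π^2)·sin(x) + (3/2 - π^2)·sin(2·x)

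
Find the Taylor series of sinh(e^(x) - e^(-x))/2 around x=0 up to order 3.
5·x^3/6 + x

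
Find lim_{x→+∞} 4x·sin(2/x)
As x → +∞: let u = 2/x → 0⁺; then 4·x·sin(2/x) = 4·2·sin(u)/u → 4·2·1 = 8.
Limit = 8.

Final answer: 8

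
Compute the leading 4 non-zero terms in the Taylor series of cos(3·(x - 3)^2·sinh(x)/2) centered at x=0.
165483·x^4/128 + 243·x^3/2 - 729·x^2/8 + 1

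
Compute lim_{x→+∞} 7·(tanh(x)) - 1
Evaluate the dominant behaviour as x → +∞; each term tends to a finite value or vanishes.
Limit = 6.

Final answer: 6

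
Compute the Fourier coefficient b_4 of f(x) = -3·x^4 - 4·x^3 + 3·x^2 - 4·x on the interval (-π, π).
b_4 = (1/π) ∫_{-π}^{π} f(x)·sin(4x) dx.
Evaluate the integral (use parity and integration by parts as needed): b_4 = 5/4 + 2·π^2.

Final answer: 5/4 + 2·π^2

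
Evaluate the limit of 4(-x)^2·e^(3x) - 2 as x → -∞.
The product is a 0·∞ indeterminate form at x → -∞.
Rewrite the product as 4(-x)^2 / e^(-3x) (an ∞/∞ form) and apply L'Hôpital, or use the standard hierarchy e^(3|x|) ≫ |(-x)^2| as x → -∞.
The indeterminate product → 0, so the limit = -2.

Final answer: -2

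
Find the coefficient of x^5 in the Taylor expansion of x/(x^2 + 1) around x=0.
Expand to order 5: x/(x^2 + 1) = x^5 - x^3 + x + O(x^6).
The coefficient of x^5 is 1.

Final answer: 1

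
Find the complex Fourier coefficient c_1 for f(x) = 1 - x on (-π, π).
Compute the real Fourier coefficients first: a_1 = 0, b_1 = -2.
Then c_1 = (a_1 − i·b_1)/2 = i.

Final answer: i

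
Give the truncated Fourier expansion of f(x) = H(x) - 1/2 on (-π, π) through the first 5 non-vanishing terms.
2·sin(x)/π + 2·sin(3·x)/(3·π) + 2·sin(5·x)/(5·π) + 2·sin(7·x)/(7·π) + 2·sin(9·x)/(9·π)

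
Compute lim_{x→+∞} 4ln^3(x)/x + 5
The quotient is an ∞/∞ indeterminate form as x → +∞.
The polynomial denominator x dominates the logarithmic numerator (any positive power of x ≫ ln^3(x) as x → ∞), so the quotient → 0.
Adding the constant: 0 + 5 = 5. Limit = 5.

Final answer: 5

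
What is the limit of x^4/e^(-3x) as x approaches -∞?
This is an ∞/∞ indeterminate form as x → -∞.
Compare growth rates of the dominant terms (exponentials ≫ polynomials ≫ logarithms), or apply L'Hôpital's rule; the quotient → 0.
Limit = 0.

Final answer: 0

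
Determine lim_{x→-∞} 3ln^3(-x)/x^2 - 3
The quotient is an ∞/∞ indeterminate form as x → -∞.
Compare growth rates of the dominant terms (exponentials ≫ polynomials ≫ logarithms), or apply L'Hôpital's rule; the quotient → 0.
Adding the constant: 0 - 3 = -3. Limit = -3.

Final answer: -3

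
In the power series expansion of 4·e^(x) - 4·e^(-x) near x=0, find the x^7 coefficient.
Expand to order 7: 4·e^(x) - 4·e^(-x) = x^7/630 + x^5/15 + 4·x^3/3 + 8·x + O(x^8).
The coefficient of x^7 is 1/630.

Final answer: 1/630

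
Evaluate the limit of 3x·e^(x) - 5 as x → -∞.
The product is a 0·∞ indeterminate form at x → -∞.
Rewrite the product as 3x / e^(-x) (an ∞/∞ form) and apply L'Hôpital, or use the standard hierarchy e^(|x|) ≫ |x| as x → -∞.
The indeterminate product → 0, so the limit = -5.

Final answer: -5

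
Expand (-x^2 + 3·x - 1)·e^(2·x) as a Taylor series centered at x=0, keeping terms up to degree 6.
2·x^6/45 + 2·x^5/5 + 4·x^4/3 + 8·x^3/3 + 3·x^2 + x - 1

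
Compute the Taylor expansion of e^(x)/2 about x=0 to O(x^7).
x^6/1440 + x^5/240 + x^4/48 + x^3/12 + x^2/4 + x/2 + 1/2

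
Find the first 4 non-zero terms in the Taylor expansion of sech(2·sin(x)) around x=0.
-116·x^6/15 + 4·x^4 - 2·x^2 + 1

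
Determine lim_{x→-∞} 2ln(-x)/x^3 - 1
The quotient is an ∞/∞ indeterminate form as x → -∞.
Compare growth rates of the dominant terms (exponentials ≫ polynomials ≫ logarithms), or apply L'Hôpital's rule; the quotient → 0.
Adding the constant: 0 - 1 = -1. Limit = -1.

Final answer: -1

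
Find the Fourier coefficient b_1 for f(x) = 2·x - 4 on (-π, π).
b_1 = (1/π) ∫_{-π}^{π} f(x)·sin(1x) dx.
Evaluate the integral (use parity and integration by parts as needed): b_1 = 4.

Final answer: 4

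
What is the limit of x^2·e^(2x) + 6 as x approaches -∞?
The product is a 0·∞ indeterminate form at x → -∞.
Rewrite the product as x^2 / e^(-2x) (an ∞/∞ form) and apply L'Hôpital, or use the standard hierarchy e^(2|x|) ≫ |x^2| as x → -∞.
The indeterminate product → 0, so the limit = 6.

Final answer: 6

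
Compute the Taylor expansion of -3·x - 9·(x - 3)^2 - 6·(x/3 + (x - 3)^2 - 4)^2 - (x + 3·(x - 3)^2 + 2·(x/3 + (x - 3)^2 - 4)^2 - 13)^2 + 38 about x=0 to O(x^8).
272·x^7/3 - 2588·x^6/3 + 120836·x^5/27 - 1116031·x^4/81 + 694042·x^3/27 - 255716·x^2/9 + 51221·x/3 - 4289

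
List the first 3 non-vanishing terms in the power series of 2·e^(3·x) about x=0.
9·x^2 + 6·x + 2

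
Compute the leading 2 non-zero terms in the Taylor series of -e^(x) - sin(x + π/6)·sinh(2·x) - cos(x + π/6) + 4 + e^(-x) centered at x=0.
-5·x/2 - √(3)/2 + 4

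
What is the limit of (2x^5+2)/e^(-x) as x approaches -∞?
This is an ∞/∞ indeterminate form as x → -∞.
Compare growth rates of the dominant terms (exponentials ≫ polynomials ≫ logarithms), or apply L'Hôpital's rule; the quotient → 0.
Limit = 0.

Final answer: 0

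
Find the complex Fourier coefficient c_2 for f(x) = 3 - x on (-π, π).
Compute the real Fourier coefficients first: a_2 = 0, b_2 = 1.
Then c_2 = (a_2 − i·b_2)/2 = -i/2.

Final answer: -i/2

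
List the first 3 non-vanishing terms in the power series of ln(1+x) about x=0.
x^3/3 - x^2/2 + x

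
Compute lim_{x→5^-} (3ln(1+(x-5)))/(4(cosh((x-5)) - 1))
Both numerator and denominator → 0 as x → 5^-; this is a 0/0 indeterminate form.
Expand each to leading order near x = 5: numerator ~ 3·(x - 5), denominator ~ 2·(x - 5)^2.
The limit of the ratio is -∞.

Final answer: -∞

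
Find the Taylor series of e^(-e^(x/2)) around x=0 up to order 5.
-x^5·e^(-1)/1920 + x^4·e^(-1)/384 + x^3·e^(-1)/48 - x·e^(-1)/2 + e^(-1)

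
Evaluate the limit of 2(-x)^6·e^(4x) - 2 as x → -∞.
The product is a 0·∞ indeterminate form at x → -∞.
Rewrite the product as 2(-x)^6 / e^(-4x) (an ∞/∞ form) and apply L'Hôpital, or use the standard hierarchy e^(4|x|) ≫ |(-x)^6| as x → -∞.
The indeterminate product → 0, so the limit = -2.

Final answer: -2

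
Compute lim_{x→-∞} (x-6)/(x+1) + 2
Evaluate the dominant behaviour as x → -∞; each term tends to a finite value or vanishes.
Limit = 3.

Final answer: 3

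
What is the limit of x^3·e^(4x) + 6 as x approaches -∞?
The product is a 0·∞ indeterminate form at x → -∞.
Rewrite the product as x^3 / e^(-4x) (an ∞/∞ form) and apply L'Hôpital, or use the standard hierarchy e^(4|x|) ≫ |x^3| as x → -∞.
The indeterminate product → 0, so the limit = 6.

Final answer: 6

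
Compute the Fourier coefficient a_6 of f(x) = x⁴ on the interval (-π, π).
a_6 = (1/π) ∫_{-π}^{π} f(x)·cos(6x) dx.
Evaluate the integral (use parity and integration by parts as needed): a_6 = -1/27 + 2·π^2/9.

Final answer: -1/27 + 2·π^2/9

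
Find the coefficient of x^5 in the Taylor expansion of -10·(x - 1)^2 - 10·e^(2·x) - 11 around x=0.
Expand to order 5: -10·(x - 1)^2 - 10·e^(2·x) - 11 = -8·x^5/3 - 20·x^4/3 - 40·x^3/3 - 30·x^2 - 31 + O(x^6).
The coefficient of x^5 is -8/3.

Final answer: -8/3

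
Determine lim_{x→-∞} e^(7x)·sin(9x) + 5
Evaluate the dominant behaviour as x → -∞; each term tends to a finite value or vanishes.
Limit = 5.

Final answer: 5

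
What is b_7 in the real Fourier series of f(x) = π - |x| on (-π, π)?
b_7 = (1/π) ∫_{-π}^{π} f(x)·sin(7x) dx.
Evaluate the integral (use parity and integration by parts as needed): b_7 = 0.

Final answer: 0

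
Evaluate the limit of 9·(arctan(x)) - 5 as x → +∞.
Evaluate the dominant behaviour as x → +∞; each term tends to a finite value or vanishes.
Limit = -5 + 9·π/2.

Final answer: -5 + 9·π/2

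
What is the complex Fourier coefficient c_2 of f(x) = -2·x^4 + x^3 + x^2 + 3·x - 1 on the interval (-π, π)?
Compute the real Fourier coefficients first: a_2 = 7 - 4·π^2, b_2 = -π^2 - 3/2.
Then c_2 = (a_2 − i·b_2)/2 = -2·π^2 + 7/2 + 3·i/4 + i·π^2/2.

Final answer: -2·π^2 + 7/2 + 3·i/4 + i·π^2/2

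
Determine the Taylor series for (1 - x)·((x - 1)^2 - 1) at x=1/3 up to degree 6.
-10/27 - (x - 1/3)/3 + 2·(x - 1/3)^2 - (x - 1/3)^3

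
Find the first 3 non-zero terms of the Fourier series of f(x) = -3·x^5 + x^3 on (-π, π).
(-732 - 6·π^4 + 122·π^2)·sin(x) + (-16·π^2 + 24 + 3·π^4)·sin(2·x) + (-2·π^4 - 92/27 + 46·π^2/9)·sin(3·x)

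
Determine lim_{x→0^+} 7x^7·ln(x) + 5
The product is a 0·∞ indeterminate form at x → 0⁺.
Rewrite the product as 7·ln(x) / x^(-7) and apply L'Hôpital, or use the standard hierarchy x^(-7) ≫ |ln x| as x → 0⁺.
The indeterminate product → 0, so the limit = 5.

Final answer: 5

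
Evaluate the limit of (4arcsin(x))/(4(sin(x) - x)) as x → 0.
Both numerator and denominator → 0 as x → 0; this is a 0/0 indeterminate form.
Expand each to leading order near x = 0: numerator ~ 4·x, denominator ~ -2·x^3/3.
The limit of the ratio is -∞.

Final answer: -∞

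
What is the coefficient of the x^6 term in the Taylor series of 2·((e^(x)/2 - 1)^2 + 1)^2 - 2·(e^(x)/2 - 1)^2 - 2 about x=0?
Expand to order 6: 2·((e^(x)/2 - 1)^2 + 1)^2 - 2·(e^(x)/2 - 1)^2 - 2 = x^6/720 - 3·x^5/40 + x^4/24 + x^3/2 + x^2/2 - 3·x/2 + 5/8 + O(x^7).
The coefficient of x^6 is 1/720.

Final answer: 1/720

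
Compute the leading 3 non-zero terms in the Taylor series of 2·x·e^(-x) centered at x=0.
x^3 - 2·x^2 + 2·x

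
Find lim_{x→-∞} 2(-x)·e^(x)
This is a 0·∞ indeterminate form at x → -∞.
Rewrite the product as 2(-x) / e^(-x) (an ∞/∞ form) and apply L'Hôpital, or use the standard hierarchy e^(|x|) ≫ |(-x)| as x → -∞.
The indeterminate product → 0, so the limit = 0.

Final answer: 0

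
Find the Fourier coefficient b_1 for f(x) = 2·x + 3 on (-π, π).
b_1 = (1/π) ∫_{-π}^{π} f(x)·sin(1x) dx.
Evaluate the integral (use parity and integration by parts as needed): b_1 = 4.

Final answer: 4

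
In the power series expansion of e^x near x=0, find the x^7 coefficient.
Expand to order 7: e^x = x^7/5040 + x^6/720 + x^5/120 + x^4/24 + x^3/6 + x^2/2 + x + 1 + O(x^8).
The coefficient of x^7 is 1/5040.

Final answer: 1/5040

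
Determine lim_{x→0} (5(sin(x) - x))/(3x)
Both numerator and denominator → 0 as x → 0; this is a 0/0 indeterminate form.
Expand each to leading order near x = 0: numerator ~ -5·x^3/6, denominator ~ 3·x.
The limit of the ratio is 0.

Final answer: 0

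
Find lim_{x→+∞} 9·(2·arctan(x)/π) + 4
Evaluate the dominant behaviour as x → +∞; each term tends to a finite value or vanishes.
Limit = 13.

Final answer: 13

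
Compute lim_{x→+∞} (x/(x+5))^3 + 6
As x → +∞: x/(x+5) = 1/(1 + 5/x) → 1, and the 3rd power of a limit-1 base also → 1; with the additive constant, 1 + 6 = 7.
Limit = 7.

Final answer: 7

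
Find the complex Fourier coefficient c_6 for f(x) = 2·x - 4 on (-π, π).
Compute the real Fourier coefficients first: a_6 = 0, b_6 = -2/3.
Then c_6 = (a_6 − i·b_6)/2 = i/3.

Final answer: i/3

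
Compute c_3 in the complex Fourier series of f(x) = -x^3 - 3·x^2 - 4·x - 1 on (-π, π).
Compute the real Fourier coefficients first: a_3 = 4/3, b_3 = -2·π^2/3 - 20/9.
Then c_3 = (a_3 − i·b_3)/2 = 2/3 + 10·i/9 + i·π^2/3.

Final answer: 2/3 + 10·i/9 + i·π^2/3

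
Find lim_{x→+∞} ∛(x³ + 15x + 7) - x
This is an ∞ − ∞ indeterminate form.
Multiply by (A² + AB + B²)/(A² + AB + B²) where A = ∛(x³+15x + 7), B = x to use A³ − B³ = (A−B)(A²+AB+B²); the x³ terms cancel, leaving (15x + 7)/(A²+AB+B²) with denominator ~ 3x², so the limit is 0.
Limit = 0.

Final answer: 0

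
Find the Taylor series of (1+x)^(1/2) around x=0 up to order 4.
-5·x^4/128 + x^3/16 - x^2/8 + x/2 + 1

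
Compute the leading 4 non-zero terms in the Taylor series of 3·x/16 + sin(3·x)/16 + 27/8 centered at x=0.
81·x^5/640 - 9·x^3/32 + 3·x/8 + 27/8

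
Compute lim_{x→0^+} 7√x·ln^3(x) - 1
The product is a 0·∞ indeterminate form at x → 0⁺.
Rewrite the product as 7·ln^3(x) / x^(-1/2) and apply L'Hôpital, or use the standard hierarchy x^(-1/2) ≫ |ln x|^3 as x → 0⁺.
The indeterminate product → 0, so the limit = -1.

Final answer: -1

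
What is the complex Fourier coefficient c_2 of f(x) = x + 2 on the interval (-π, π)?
Compute the real Fourier coefficients first: a_2 = 0, b_2 = -1.
Then c_2 = (a_2 − i·b_2)/2 = i/2.

Final answer: i/2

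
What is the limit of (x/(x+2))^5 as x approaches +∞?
As x → +∞: x/(x+2) = 1/(1 + 2/x) → 1, and the 5th power of a limit-1 base also → 1.
Limit = 1.

Final answer: 1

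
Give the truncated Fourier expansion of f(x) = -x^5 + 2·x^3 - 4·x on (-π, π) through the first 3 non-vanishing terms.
(-272 - 2·π^4 + 44·π^2)·sin(x) + (-7·π^2 + 29/2 + π^4)·sin(2·x) + (-2·π^4/3 - 368/81 + 76·π^2/27)·sin(3·x)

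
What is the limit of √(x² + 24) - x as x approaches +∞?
This is an ∞ − ∞ indeterminate form.
Multiply and divide by the conjugate √(x²+24) + x; the x² terms cancel, leaving 24/(√(x²+24)+x) → 0.
Limit = 0.

Final answer: 0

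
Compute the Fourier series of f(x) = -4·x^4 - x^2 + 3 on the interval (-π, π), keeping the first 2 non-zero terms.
(-188 + 32·π^2)·cos(x) - 4·π^4/5 - π^2/3 + 3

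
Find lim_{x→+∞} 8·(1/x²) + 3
Evaluate the dominant behaviour as x → +∞; each term tends to a finite value or vanishes.
Limit = 3.

Final answer: 3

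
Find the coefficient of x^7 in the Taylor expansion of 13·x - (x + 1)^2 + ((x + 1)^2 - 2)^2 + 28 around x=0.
Expand to order 7: 13·x - (x + 1)^2 + ((x + 1)^2 - 2)^2 + 28 = x^4 + 4·x^3 + x^2 + 7·x + 28 + O(x^8).
The coefficient of x^7 is 0.

Final answer: 0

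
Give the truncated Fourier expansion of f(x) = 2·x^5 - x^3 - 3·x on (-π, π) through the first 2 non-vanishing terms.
(-82·π^2 + 4·π^4 + 486)·sin(x) + (-2·π^4 - 27/2 + 11·π^2)·sin(2·x)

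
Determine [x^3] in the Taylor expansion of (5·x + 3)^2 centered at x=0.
Expand to order 3: (5·x + 3)^2 = 25·x^2 + 30·x + 9 + O(x^4).
The coefficient of x^3 is 0.

Final answer: 0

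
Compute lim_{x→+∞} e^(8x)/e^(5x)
This is an ∞/∞ indeterminate form as x → +∞.
Rewrite e^(8x)/e^(5x) = e^((8−5)x) = e^(3x); the exponent coefficient is 3 > 0 so e^(3x) → ∞.
Limit = ∞.

Final answer: ∞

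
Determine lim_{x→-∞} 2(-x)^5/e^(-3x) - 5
The quotient is an ∞/∞ indeterminate form as x → -∞.
Compare growth rates of the dominant terms (exponentials ≫ polynomials ≫ logarithms), or apply L'Hôpital's rule; the quotient → 0.
Adding the constant: 0 - 5 = -5. Limit = -5.

Final answer: -5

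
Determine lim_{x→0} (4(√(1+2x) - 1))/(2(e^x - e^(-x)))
Both numerator and denominator → 0 as x → 0; this is a 0/0 indeterminate form.
Expand each to leading order near x = 0: numerator ~ 4·x, denominator ~ 4·x.
The limit of the ratio is 1.

Final answer: 1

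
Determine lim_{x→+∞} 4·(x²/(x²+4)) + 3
Evaluate the dominant behaviour as x → +∞; each term tends to a finite value or vanishes.
Limit = 7.

Final answer: 7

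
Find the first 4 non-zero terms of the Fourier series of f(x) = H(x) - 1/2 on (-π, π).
2·sin(x)/π + 2·sin(3·x)/(3·π) + 2·sin(5·x)/(5·π) + 2·sin(7·x)/(7·π)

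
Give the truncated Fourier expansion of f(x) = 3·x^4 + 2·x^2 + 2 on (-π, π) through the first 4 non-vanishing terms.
(136 - 24·π^2)·cos(x) + (-7 + 6·π^2)·cos(2·x) + (8/9 - 8·π^2/3)·cos(3·x) + 2 + 2·π^2/3 + 3·π^4/5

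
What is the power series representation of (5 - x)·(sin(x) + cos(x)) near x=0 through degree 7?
x^7/2520 - 11·x^6/720 + 3·x^4/8 - x^3/3 - 7·x^2/2 + 4·x + 5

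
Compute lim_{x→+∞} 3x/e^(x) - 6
The quotient is an ∞/∞ indeterminate form as x → +∞.
The exponential denominator e^(x) dominates the polynomial numerator (e^x ≫ x as x → ∞), so the quotient → 0.
Adding the constant: 0 - 6 = -6. Limit = -6.

Final answer: -6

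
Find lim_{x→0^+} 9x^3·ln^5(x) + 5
The product is a 0·∞ indeterminate form at x → 0⁺.
Rewrite the product as 9·ln^5(x) / x^(-3) and apply L'Hôpital, or use the standard hierarchy x^(-3) ≫ |ln x|^5 as x → 0⁺.
The indeterminate product → 0, so the limit = 5.

Final answer: 5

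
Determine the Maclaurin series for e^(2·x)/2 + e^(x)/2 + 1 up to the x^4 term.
17·x^4/48 + 3·x^3/4 + 5·x^2/4 + 3·x/2 + 2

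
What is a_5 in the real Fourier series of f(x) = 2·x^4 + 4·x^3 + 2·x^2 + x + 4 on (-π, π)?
a_5 = (1/π) ∫_{-π}^{π} f(x)·cos(5x) dx.
Evaluate the integral (use parity and integration by parts as needed): a_5 = -16·π^2/25 - 104/625.

Final answer: -16·π^2/25 - 104/625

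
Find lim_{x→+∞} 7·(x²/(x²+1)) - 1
Evaluate the dominant behaviour as x → +∞; each term tends to a finite value or vanishes.
Limit = 6.

Final answer: 6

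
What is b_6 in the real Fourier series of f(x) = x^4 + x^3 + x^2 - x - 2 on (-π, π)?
b_6 = (1/π) ∫_{-π}^{π} f(x)·sin(6x) dx.
Evaluate the integral (use parity and integration by parts as needed): b_6 = 7/18 - π^2/3.

Final answer: 7/18 - π^2/3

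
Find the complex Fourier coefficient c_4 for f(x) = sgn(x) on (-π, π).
Compute the real Fourier coefficients first: a_4 = 0, b_4 = 0.
Then c_4 = (a_4 − i·b_4)/2 = 0.

Final answer: 0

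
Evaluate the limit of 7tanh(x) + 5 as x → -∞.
Evaluate the dominant behaviour as x → -∞; each term tends to a finite value or vanishes.
Limit = -2.

Final answer: -2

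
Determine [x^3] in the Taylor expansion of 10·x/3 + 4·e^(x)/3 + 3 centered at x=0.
Expand to order 3: 10·x/3 + 4·e^(x)/3 + 3 = 2·x^3/9 + 2·x^2/3 + 14·x/3 + 13/3 + O(x^4).
The coefficient of x^3 is 2/9.

Final answer: 2/9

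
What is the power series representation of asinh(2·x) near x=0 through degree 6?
12·x^5/5 - 4·x^3/3 + 2·x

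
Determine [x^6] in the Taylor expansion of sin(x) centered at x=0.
0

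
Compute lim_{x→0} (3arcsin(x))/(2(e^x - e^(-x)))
Both numerator and denominator → 0 as x → 0; this is a 0/0 indeterminate form.
Expand each to leading order near x = 0: numerator ~ 3·x, denominator ~ 4·x.
The limit of the ratio is 3/4.

Final answer: 3/4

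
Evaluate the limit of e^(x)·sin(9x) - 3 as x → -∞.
Evaluate the dominant behaviour as x → -∞; each term tends to a finite value or vanishes.
Limit = -3.

Final answer: -3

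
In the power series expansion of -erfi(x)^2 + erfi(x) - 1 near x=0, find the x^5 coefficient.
Expand to order 5: -erfi(x)^2 + erfi(x) - 1 = x^5/(5·√(π)) - 8·x^4/(3·π) + 2·x^3/(3·√(π)) - 4·x^2/π + 2·x/√(π) - 1 + O(x^6).
The coefficient of x^5 is 1/(5·√(π)).

Final answer: 1/(5·√(π))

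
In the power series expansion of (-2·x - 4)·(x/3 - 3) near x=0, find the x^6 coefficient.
Expand to order 6: (-2·x - 4)·(x/3 - 3) = -2·x^2/3 + 14·x/3 + 12 + O(x^7).
The coefficient of x^6 is 0.

Final answer: 0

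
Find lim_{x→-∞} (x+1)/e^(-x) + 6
The quotient is an ∞/∞ indeterminate form as x → -∞.
Compare growth rates of the dominant terms (exponentials ≫ polynomials ≫ logarithms), or apply L'Hôpital's rule; the quotient → 0.
Adding the constant: 0 + 6 = 6. Limit = 6.

Final answer: 6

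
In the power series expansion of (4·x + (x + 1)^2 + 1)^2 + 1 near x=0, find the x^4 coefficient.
Expand to order 4: (4·x + (x + 1)^2 + 1)^2 + 1 = x^4 + 12·x^3 + 40·x^2 + 24·x + 5 + O(x^5).
The coefficient of x^4 is 1.

Final answer: 1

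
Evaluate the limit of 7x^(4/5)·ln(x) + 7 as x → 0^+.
The product is a 0·∞ indeterminate form at x → 0⁺.
Rewrite the product as 7·ln(x) / x^(-4/5) and apply L'Hôpital, or use the standard hierarchy x^(-4/5) ≫ |ln x| as x → 0⁺.
The indeterminate product → 0, so the limit = 7.

Final answer: 7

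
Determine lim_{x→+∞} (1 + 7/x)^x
As x → +∞: this is the defining limit (1 + 7/x)^x → e^7.
Limit = e^(7).

Final answer: e^(7)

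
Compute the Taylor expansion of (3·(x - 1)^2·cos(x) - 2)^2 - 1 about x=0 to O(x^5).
-73·x^4/2 - 12·x^3 + 39·x^2 - 12·x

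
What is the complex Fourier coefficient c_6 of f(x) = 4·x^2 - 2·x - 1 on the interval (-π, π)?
Compute the real Fourier coefficients first: a_6 = 4/9, b_6 = 2/3.
Then c_6 = (a_6 − i·b_6)/2 = 2/9 - i/3.

Final answer: 2/9 - i/3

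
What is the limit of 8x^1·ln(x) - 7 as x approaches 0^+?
The product is a 0·∞ indeterminate form at x → 0⁺.
Rewrite the product as 8·ln(x) / x^(-1) and apply L'Hôpital, or use the standard hierarchy x^(-1) ≫ |ln x| as x → 0⁺.
The indeterminate product → 0, so the limit = -7.

Final answer: -7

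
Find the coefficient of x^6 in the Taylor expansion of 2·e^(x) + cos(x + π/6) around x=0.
Expand to order 6: 2·e^(x) + cos(x + π/6) = x^6·(1/360 - √(3)/1440) + x^5/80 + x^4·(√(3)/48 + 1/12) + 5·x^3/12 + x^2·(1 - √(3)/4) + 3·x/2 + √(3)/2 + 2 + O(x^7).
The coefficient of x^6 is 1/360 - √(3)/1440.

Final answer: 1/360 - √(3)/1440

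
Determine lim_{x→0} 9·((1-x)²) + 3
Direct substitution at x = 0 gives 12.

Final answer: 12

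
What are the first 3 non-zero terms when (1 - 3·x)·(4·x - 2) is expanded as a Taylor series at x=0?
-12·x^2 + 10·x - 2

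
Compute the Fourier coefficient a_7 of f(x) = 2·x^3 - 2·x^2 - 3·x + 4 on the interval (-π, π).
a_7 = (1/π) ∫_{-π}^{π} f(x)·cos(7x) dx.
Evaluate the integral (use parity and integration by parts as needed): a_7 = 8/49.

Final answer: 8/49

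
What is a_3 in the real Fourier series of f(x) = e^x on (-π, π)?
a_3 = (1/π) ∫_{-π}^{π} f(x)·cos(3x) dx.
Evaluate the integral (use parity and integration by parts as needed): a_3 = (1 - e^(2·π))·e^(-π)/(10·π).

Final answer: (1 - e^(2·π))·e^(-π)/(10·π)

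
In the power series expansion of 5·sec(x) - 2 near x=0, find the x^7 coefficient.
Expand to order 7: 5·sec(x) - 2 = 61·x^6/144 + 25·x^4/24 + 5·x^2/2 + 3 + O(x^8).
The coefficient of x^7 is 0.

Final answer: 0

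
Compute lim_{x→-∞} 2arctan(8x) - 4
Evaluate the dominant behaviour as x → -∞; each term tends to a finite value or vanishes.
Limit = -4 - π.

Final answer: -4 - π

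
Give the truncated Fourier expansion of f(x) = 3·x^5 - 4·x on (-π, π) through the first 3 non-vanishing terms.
(-120·π^2 + 6·π^4 + 712)·sin(x) + (-3·π^4 - 37/2 + 15·π^2)·sin(2·x) + (-40·π^2/9 + 8/27 + 2·π^4)·sin(3·x)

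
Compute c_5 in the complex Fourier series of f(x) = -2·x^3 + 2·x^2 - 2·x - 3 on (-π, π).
Compute the real Fourier coefficients first: a_5 = -8/25, b_5 = -4·π^2/5 - 76/125.
Then c_5 = (a_5 − i·b_5)/2 = -4/25 + 38·i/125 + 2·i·π^2/5.

Final answer: -4/25 + 38·i/125 + 2·i·π^2/5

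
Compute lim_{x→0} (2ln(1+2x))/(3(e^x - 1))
Both numerator and denominator → 0 as x → 0; this is a 0/0 indeterminate form.
Expand each to leading order near x = 0: numerator ~ 4·x, denominator ~ 3·x.
The limit of the ratio is 4/3.

Final answer: 4/3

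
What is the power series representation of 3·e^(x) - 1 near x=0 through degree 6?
x^6/240 + x^5/40 + x^4/8 + x^3/2 + 3·x^2/2 + 3·x + 2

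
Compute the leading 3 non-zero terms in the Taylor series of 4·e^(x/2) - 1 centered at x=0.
x^2/2 + 2·x + 3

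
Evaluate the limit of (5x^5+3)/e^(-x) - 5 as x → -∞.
The quotient is an ∞/∞ indeterminate form as x → -∞.
Compare growth rates of the dominant terms (exponentials ≫ polynomials ≫ logarithms), or apply L'Hôpital's rule; the quotient → 0.
Adding the constant: 0 - 5 = -5. Limit = -5.

Final answer: -5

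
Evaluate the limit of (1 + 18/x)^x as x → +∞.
As x → +∞: this is the defining limit (1 + 18/x)^x → e^18.
Limit = e^(18).

Final answer: e^(18)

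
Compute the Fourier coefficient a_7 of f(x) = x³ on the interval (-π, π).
a_7 = (1/π) ∫_{-π}^{π} f(x)·cos(7x) dx.
Evaluate the integral (use parity and integration by parts as needed): a_7 = 0.

Final answer: 0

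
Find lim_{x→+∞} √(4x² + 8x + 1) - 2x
As x → +∞: multiply by the conjugate to get (8x+1)/(√(4x²+8x+1)+2x); the denominator ~ 4x, so the limit is 8/4 = 2.
Limit = 2.

Final answer: 2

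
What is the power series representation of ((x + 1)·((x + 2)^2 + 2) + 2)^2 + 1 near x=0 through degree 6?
x^6 + 10·x^5 + 45·x^4 + 116·x^3 + 180·x^2 + 160·x + 65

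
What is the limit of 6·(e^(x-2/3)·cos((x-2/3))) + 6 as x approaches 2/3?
Direct substitution at x = 2/3 gives 12.

Final answer: 12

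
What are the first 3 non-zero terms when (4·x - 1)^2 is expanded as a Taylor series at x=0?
16·x^2 - 8·x + 1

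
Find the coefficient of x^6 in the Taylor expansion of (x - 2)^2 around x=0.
Expand to order 6: (x - 2)^2 = x^2 - 4·x + 4 + O(x^7).
The coefficient of x^6 is 0.

Final answer: 0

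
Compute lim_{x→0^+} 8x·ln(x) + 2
The product is a 0·∞ indeterminate form at x → 0⁺.
Rewrite the product as 8·ln(x) / x^(-1) and apply L'Hôpital, or use the standard hierarchy x^(-1) ≫ |ln x| as x → 0⁺.
The indeterminate product → 0, so the limit = 2.

Final answer: 2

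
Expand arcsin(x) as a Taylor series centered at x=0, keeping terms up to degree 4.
x^3/6 + x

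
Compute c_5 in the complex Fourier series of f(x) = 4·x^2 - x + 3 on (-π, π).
Compute the real Fourier coefficients first: a_5 = -16/25, b_5 = -2/5.
Then c_5 = (a_5 − i·b_5)/2 = -8/25 + i/5.

Final answer: -8/25 + i/5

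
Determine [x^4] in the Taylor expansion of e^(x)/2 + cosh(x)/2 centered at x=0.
Expand to order 4: e^(x)/2 + cosh(x)/2 = x^4/24 + x^3/12 + x^2/2 + x/2 + 1 + O(x^5).
The coefficient of x^4 is 1/24.

Final answer: 1/24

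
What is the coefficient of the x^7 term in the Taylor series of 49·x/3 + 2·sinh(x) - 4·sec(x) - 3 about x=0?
Expand to order 7: 49·x/3 + 2·sinh(x) - 4·sec(x) - 3 = x^7/2520 - 61·x^6/180 + x^5/60 - 5·x^4/6 + x^3/3 - 2·x^2 + 55·x/3 - 7 + O(x^8).
The coefficient of x^7 is 1/2520.

Final answer: 1/2520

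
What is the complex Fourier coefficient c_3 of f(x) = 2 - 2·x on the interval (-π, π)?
Compute the real Fourier coefficients first: a_3 = 0, b_3 = -4/3.
Then c_3 = (a_3 − i·b_3)/2 = 2·i/3.

Final answer: 2·i/3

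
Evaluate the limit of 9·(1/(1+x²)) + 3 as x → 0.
Direct substitution at x = 0 gives 12.

Final answer: 12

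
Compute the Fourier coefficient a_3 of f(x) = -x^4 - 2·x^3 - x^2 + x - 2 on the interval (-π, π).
a_3 = (1/π) ∫_{-π}^{π} f(x)·cos(3x) dx.
Evaluate the integral (use parity and integration by parts as needed): a_3 = -4/27 + 8·π^2/9.

Final answer: -4/27 + 8·π^2/9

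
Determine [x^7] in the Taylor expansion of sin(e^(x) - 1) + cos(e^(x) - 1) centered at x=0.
Expand to order 7: sin(e^(x) - 1) + cos(e^(x) - 1) = x^7/48 - 41·x^6/720 - 7·x^5/30 - 11·x^4/24 - x^3/2 + x + 1 + O(x^8).
The coefficient of x^7 is 1/48.

Final answer: 1/48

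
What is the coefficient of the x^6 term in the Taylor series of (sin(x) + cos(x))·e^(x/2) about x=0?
Expand to order 6: (sin(x) + cos(x))·e^(x/2) = 161·x^6/46080 + x^5/1280 - 31·x^4/384 - 13·x^3/48 + x^2/8 + 3·x/2 + 1 + O(x^7).
The coefficient of x^6 is 161/46080.

Final answer: 161/46080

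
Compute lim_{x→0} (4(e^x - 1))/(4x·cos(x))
Both numerator and denominator → 0 as x → 0; this is a 0/0 indeterminate form.
Expand each to leading order near x = 0: numerator ~ 4·x, denominator ~ 4·x.
The limit of the ratio is 1.

Final answer: 1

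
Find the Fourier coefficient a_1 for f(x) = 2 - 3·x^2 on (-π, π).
a_1 = (1/π) ∫_{-π}^{π} f(x)·cos(1x) dx.
Evaluate the integral (use parity and integration by parts as needed): a_1 = 12.

Final answer: 12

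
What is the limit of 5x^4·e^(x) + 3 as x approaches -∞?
The product is a 0·∞ indeterminate form at x → -∞.
Rewrite the product as 5x^4 / e^(-x) (an ∞/∞ form) and apply L'Hôpital, or use the standard hierarchy e^(|x|) ≫ |x^4| as x → -∞.
The indeterminate product → 0, so the limit = 3.

Final answer: 3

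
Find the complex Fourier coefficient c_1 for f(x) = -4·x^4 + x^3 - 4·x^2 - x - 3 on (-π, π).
Compute the real Fourier coefficients first: a_1 = -176 + 32·π^2, b_1 = -14 + 2·π^2.
Then c_1 = (a_1 − i·b_1)/2 = -88 + 16·π^2 - i·π^2 + 7·i.

Final answer: -88 + 16·π^2 - i·π^2 + 7·i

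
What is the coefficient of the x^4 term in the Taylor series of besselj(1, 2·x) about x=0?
Expand to order 4: besselj(1, 2·x) = -x^3/2 + x + O(x^5).
The coefficient of x^4 is 0.

Final answer: 0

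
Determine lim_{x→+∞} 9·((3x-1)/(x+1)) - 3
Evaluate the dominant behaviour as x → +∞; each term tends to a finite value or vanishes.
Limit = 24.

Final answer: 24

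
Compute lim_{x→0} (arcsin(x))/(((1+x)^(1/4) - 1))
Both numerator and denominator → 0 as x → 0; this is a 0/0 indeterminate form.
Expand each to leading order near x = 0: numerator ~ x, denominator ~ x/4.
The limit of the ratio is 4.

Final answer: 4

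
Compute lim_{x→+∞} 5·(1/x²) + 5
Evaluate the dominant behaviour as x → +∞; each term tends to a finite value or vanishes.
Limit = 5.

Final answer: 5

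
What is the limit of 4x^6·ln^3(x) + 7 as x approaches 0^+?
The product is a 0·∞ indeterminate form at x → 0⁺.
Rewrite the product as 4·ln^3(x) / x^(-6) and apply L'Hôpital, or use the standard hierarchy x^(-6) ≫ |ln x|^3 as x → 0⁺.
The indeterminate product → 0, so the limit = 7.

Final answer: 7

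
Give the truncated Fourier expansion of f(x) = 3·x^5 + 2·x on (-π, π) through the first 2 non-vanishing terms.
(-120·π^2 + 6·π^4 + 724)·sin(x) + (-3·π^4 - 49/2 + 15·π^2)·sin(2·x)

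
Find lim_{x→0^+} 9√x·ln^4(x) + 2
The product is a 0·∞ indeterminate form at x → 0⁺.
Rewrite the product as 9·ln^4(x) / x^(-1/2) and apply L'Hôpital, or use the standard hierarchy x^(-1/2) ≫ |ln x|^4 as x → 0⁺.
The indeterminate product → 0, so the limit = 2.

Final answer: 2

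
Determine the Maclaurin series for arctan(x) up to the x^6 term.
x^5/5 - x^3/3 + x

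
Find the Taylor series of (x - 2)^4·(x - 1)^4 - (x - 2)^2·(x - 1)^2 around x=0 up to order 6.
62·x^6 - 180·x^5 + 320·x^4 - 354·x^3 + 235·x^2 - 84·x + 12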